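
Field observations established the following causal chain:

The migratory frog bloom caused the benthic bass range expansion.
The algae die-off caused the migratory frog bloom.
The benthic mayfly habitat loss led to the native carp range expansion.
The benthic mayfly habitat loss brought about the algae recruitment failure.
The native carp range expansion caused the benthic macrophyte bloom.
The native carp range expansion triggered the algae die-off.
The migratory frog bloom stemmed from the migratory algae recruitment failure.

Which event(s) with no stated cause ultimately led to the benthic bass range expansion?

the benthic mayfly habitat loss, the migratory algae recruitment failure

Tracing upstream from the benthic bass range expansion: the benthic bass range expansion ← the migratory frog bloom ← the algae die-off ← the native carp range expansion ← the benthic mayfly habitat loss.
A separate upstream branch: the benthic bass range expansion ← the migratory frog bloom ← the migratory algae recruitment failure.
Each of those chain origins has no stated cause.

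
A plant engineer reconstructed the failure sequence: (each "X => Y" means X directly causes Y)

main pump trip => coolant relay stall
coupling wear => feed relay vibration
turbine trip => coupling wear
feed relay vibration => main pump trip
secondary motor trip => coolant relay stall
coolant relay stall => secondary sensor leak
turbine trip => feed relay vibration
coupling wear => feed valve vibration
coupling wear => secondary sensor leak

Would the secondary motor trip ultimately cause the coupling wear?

No

The secondary motor trip leads to the coolant relay stall, the secondary sensor leak; the coupling wear is not among them.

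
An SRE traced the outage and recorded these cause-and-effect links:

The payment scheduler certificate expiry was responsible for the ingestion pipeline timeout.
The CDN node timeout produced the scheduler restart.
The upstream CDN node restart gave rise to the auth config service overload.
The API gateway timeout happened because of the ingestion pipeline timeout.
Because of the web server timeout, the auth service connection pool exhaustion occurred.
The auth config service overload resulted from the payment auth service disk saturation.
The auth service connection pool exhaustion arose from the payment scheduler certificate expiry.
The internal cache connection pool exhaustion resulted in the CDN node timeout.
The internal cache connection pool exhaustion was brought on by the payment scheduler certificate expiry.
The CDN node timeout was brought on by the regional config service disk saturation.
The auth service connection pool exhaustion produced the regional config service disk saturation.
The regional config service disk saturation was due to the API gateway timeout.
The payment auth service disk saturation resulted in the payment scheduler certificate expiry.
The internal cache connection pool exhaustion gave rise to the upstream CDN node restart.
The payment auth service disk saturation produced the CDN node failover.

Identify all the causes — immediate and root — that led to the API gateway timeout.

Immediate cause of the API gateway timeout: the ingestion pipeline timeout.
Further upstream: the payment auth service disk saturation, the payment scheduler certificate expiry.

the ingestion pipeline timeout, the payment auth service disk saturation, the payment scheduler certificate expiry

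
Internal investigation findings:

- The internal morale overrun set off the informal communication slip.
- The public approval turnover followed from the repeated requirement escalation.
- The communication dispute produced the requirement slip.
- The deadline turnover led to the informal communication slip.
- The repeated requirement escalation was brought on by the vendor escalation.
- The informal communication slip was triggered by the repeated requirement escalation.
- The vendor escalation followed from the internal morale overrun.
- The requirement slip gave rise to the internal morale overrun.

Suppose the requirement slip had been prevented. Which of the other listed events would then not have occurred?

the internal morale overrun, the public approval turnover, the repeated requirement escalation, the vendor escalation

Downstream of the requirement slip: the internal morale overrun, the vendor escalation, the repeated requirement escalation, the public approval turnover, the informal communication slip.
Of those, still caused via another path: the informal communication slip.
The remainder have no surviving cause.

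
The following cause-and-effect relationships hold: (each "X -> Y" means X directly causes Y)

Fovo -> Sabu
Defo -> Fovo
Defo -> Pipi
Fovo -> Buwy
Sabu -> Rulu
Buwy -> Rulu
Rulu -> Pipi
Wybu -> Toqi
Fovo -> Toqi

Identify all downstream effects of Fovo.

Direct effects: Buwy, Sabu, Toqi.
2 steps out: Rulu.
3 steps out: Pipi.
Not reachable from it: Defo, Wybu.

Buwy, Pipi, Rulu, Sabu, Toqi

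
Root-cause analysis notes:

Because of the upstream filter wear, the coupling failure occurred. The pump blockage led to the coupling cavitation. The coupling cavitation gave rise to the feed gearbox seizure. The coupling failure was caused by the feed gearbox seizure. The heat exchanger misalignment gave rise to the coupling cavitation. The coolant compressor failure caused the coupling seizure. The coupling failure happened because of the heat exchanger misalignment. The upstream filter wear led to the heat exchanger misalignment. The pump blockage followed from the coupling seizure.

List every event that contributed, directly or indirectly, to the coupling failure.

the coolant compressor failure, the coupling cavitation, the coupling seizure, the feed gearbox seizure, the heat exchanger misalignment, the pump blockage, the upstream filter wear

Immediate causes of the coupling failure: the upstream filter wear, the heat exchanger misalignment, the feed gearbox seizure.
Further upstream: the coolant compressor failure, the coupling seizure, the pump blockage, the coupling cavitation.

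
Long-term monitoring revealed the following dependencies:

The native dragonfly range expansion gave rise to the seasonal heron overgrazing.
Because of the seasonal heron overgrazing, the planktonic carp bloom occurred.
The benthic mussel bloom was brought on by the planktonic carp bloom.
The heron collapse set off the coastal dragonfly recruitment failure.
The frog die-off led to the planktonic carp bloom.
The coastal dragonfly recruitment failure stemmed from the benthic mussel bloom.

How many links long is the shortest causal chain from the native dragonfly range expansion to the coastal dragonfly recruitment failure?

Shortest chain: the native dragonfly range expansion → the seasonal heron overgrazing → the planktonic carp bloom → the benthic mussel bloom → the coastal dragonfly recruitment failure.

4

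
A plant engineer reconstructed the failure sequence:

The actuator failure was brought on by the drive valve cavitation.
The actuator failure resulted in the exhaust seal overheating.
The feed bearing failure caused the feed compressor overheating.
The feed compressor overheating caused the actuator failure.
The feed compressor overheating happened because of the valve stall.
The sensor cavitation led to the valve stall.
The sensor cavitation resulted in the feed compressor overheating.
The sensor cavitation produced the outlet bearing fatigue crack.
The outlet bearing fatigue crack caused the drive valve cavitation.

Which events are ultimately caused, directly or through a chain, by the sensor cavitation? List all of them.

the actuator failure, the drive valve cavitation, the exhaust seal overheating, the feed compressor overheating, the outlet bearing fatigue crack, the valve stall

Direct effects: the outlet bearing fatigue crack, the valve stall, the feed compressor overheating.
2 steps out: the drive valve cavitation, the actuator failure.
3 steps out: the exhaust seal overheating.
Not reachable from it: the feed bearing failure.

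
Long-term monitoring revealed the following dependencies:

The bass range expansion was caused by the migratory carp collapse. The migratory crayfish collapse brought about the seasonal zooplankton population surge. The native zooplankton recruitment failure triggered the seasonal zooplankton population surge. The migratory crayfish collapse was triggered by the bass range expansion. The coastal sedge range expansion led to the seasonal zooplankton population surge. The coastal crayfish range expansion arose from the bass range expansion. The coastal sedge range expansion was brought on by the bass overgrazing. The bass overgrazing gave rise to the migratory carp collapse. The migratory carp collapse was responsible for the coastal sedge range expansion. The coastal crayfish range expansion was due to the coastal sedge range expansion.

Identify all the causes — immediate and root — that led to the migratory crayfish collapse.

the bass overgrazing, the bass range expansion, the migratory carp collapse

Immediate cause of the migratory crayfish collapse: the bass range expansion.
Further upstream: the bass overgrazing, the migratory carp collapse.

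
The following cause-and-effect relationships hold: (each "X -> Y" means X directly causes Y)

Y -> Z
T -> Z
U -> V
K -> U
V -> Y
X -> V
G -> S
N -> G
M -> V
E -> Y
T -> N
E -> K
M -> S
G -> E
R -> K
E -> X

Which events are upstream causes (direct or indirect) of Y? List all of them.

E, G, K, M, N, R, T, U, V, X

Immediate causes of Y: E, V.
Further upstream: T, N, G, R, M, K, X, U.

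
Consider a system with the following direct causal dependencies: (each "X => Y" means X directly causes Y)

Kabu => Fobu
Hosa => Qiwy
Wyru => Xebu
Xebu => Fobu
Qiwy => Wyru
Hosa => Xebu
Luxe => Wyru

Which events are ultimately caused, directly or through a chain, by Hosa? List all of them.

Fobu, Qiwy, Wyru, Xebu

Direct effects: Qiwy, Xebu.
2 steps out: Wyru, Fobu.
Not reachable from it: Luxe, Kabu.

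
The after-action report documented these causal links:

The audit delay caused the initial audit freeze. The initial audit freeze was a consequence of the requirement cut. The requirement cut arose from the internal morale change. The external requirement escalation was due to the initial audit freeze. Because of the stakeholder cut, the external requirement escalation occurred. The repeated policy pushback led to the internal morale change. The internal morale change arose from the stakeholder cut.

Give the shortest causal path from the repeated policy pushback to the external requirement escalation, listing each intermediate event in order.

the repeated policy pushback → the internal morale change → the requirement cut → the initial audit freeze → the external requirement escalation

the repeated policy pushback → the internal morale change
the internal morale change → the requirement cut
the requirement cut → the initial audit freeze
the initial audit freeze → the external requirement escalation
Length: 4 steps.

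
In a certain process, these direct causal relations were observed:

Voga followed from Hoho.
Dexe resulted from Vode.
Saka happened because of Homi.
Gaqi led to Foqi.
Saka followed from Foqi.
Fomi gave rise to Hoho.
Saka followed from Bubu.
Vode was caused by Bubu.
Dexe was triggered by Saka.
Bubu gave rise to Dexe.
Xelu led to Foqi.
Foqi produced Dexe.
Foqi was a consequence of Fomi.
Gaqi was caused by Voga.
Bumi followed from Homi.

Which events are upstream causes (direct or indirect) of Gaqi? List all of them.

Fomi, Hoho, Voga

Immediate cause of Gaqi: Voga.
Further upstream: Fomi, Hoho.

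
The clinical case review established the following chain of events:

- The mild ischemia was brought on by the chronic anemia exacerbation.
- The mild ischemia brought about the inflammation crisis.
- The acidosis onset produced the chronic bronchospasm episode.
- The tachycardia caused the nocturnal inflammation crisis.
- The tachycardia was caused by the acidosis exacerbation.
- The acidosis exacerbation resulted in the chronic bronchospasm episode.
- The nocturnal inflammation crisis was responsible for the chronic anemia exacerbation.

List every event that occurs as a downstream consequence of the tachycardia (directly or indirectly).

the chronic anemia exacerbation, the inflammation crisis, the mild ischemia, the nocturnal inflammation crisis

Direct effects: the nocturnal inflammation crisis.
2 steps out: the chronic anemia exacerbation.
3 steps out: the mild ischemia.
4 steps out: the inflammation crisis.
Not reachable from it: the acidosis onset, the acidosis exacerbation, the chronic bronchospasm episode.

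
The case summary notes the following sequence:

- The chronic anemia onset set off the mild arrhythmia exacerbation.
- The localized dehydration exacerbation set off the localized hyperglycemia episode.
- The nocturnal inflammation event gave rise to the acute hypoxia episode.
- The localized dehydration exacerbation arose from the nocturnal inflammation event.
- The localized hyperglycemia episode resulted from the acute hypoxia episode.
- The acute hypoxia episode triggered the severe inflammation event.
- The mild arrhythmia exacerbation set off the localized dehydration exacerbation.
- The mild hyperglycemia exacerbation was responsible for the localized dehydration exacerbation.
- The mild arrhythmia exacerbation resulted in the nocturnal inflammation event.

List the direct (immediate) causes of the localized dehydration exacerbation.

the mild arrhythmia exacerbation, the mild hyperglycemia exacerbation, the nocturnal inflammation event

Upstream contributors include the chronic anemia onset, but only the mild arrhythmia exacerbation, the mild hyperglycemia exacerbation, the nocturnal inflammation event feed directly into the localized dehydration exacerbation.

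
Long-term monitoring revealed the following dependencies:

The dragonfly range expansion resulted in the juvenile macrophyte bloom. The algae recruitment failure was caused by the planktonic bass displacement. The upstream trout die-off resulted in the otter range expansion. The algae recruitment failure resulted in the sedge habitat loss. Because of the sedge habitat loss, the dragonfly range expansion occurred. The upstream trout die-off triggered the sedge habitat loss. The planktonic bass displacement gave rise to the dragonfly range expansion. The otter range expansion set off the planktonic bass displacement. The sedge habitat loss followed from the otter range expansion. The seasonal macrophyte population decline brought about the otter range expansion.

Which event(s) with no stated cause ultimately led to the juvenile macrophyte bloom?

the seasonal macrophyte population decline, the upstream trout die-off

Tracing upstream from the juvenile macrophyte bloom: the juvenile macrophyte bloom ← the dragonfly range expansion ← the sedge habitat loss ← the upstream trout die-off.
A separate upstream branch: the juvenile macrophyte bloom ← the dragonfly range expansion ← the planktonic bass displacement ← the otter range expansion ← the seasonal macrophyte population decline.
Each of those chain origins has no stated cause.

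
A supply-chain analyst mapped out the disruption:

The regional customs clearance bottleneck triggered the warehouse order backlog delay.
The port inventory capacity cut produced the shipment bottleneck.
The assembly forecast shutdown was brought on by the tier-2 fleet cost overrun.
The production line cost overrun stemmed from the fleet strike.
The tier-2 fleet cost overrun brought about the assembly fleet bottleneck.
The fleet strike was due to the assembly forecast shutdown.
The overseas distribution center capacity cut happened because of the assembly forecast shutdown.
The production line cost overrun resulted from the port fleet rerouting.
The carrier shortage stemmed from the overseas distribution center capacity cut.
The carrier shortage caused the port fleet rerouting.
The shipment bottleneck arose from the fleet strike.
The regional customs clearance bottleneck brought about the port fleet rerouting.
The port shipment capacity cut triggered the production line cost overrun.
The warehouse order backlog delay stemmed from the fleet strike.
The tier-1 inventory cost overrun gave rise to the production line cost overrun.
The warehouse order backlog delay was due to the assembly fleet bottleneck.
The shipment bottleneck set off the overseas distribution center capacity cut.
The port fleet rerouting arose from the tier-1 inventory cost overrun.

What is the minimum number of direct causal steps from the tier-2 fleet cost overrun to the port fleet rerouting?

4

Shortest chain: the tier-2 fleet cost overrun → the assembly forecast shutdown → the overseas distribution center capacity cut → the carrier shortage → the port fleet rerouting.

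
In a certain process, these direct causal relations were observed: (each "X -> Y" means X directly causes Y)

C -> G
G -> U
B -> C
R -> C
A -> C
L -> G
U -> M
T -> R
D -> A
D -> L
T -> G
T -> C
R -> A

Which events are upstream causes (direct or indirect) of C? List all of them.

A, B, D, R, T

Immediate causes of C: T, R, A, B.
Further upstream: D.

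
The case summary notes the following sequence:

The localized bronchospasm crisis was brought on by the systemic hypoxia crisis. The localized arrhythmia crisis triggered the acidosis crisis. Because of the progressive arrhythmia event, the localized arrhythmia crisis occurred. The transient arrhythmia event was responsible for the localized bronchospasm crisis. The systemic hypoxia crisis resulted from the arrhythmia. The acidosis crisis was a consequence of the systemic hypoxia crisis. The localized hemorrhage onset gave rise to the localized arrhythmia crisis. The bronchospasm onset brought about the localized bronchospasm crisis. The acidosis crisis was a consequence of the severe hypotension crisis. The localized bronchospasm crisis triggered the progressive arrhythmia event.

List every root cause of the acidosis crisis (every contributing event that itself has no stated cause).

Tracing upstream from the acidosis crisis: the acidosis crisis ← the localized arrhythmia crisis ← the progressive arrhythmia event ← the localized bronchospasm crisis ← the bronchospasm onset.
A separate upstream branch: the acidosis crisis ← the localized arrhythmia crisis ← the localized hemorrhage onset.
A separate upstream branch: the acidosis crisis ← the localized arrhythmia crisis ← the progressive arrhythmia event ← the localized bronchospasm crisis ← the transient arrhythmia event.
A separate upstream branch: the acidosis crisis ← the systemic hypoxia crisis ← the arrhythmia.
A separate upstream branch: the acidosis crisis ← the severe hypotension crisis.
Each of those chain origins has no stated cause.

the arrhythmia, the bronchospasm onset, the localized hemorrhage onset, the severe hypotension crisis, the transient arrhythmia event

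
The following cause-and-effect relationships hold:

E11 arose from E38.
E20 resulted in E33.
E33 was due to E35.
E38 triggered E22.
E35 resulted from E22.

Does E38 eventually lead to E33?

There is a causal chain: E38 → E22 → E35 → E33.

Yes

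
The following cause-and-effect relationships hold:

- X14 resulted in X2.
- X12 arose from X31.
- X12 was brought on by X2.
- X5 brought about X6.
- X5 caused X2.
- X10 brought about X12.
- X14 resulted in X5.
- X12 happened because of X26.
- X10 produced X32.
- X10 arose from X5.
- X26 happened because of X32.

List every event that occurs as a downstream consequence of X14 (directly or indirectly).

X10, X12, X2, X26, X32, X5, X6

Direct effects: X5, X2.
2 steps out: X6, X10, X12.
3 steps out: X32.
4 steps out: X26.
Not reachable from it: X31.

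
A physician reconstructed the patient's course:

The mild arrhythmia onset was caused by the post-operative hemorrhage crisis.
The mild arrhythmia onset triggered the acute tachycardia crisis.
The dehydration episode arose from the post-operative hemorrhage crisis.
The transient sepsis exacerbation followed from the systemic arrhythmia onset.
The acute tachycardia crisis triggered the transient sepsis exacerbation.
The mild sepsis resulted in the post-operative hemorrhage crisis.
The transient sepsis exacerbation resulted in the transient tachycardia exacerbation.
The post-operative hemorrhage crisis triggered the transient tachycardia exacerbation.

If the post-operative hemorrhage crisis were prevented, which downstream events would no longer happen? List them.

the acute tachycardia crisis, the dehydration episode, the mild arrhythmia onset

Downstream of the post-operative hemorrhage crisis: the dehydration episode, the mild arrhythmia onset, the acute tachycardia crisis, the transient sepsis exacerbation, the transient tachycardia exacerbation.
Of those, still caused via another path: the transient sepsis exacerbation, the transient tachycardia exacerbation.
The remainder have no surviving cause.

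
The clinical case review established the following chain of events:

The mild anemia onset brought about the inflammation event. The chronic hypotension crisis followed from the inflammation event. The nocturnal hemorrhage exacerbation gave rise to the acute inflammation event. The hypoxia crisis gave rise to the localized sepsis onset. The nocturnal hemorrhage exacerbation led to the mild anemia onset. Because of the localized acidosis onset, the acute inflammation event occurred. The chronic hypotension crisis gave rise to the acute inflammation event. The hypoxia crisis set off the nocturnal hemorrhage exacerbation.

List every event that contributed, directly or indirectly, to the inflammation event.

the hypoxia crisis, the mild anemia onset, the nocturnal hemorrhage exacerbation

Immediate cause of the inflammation event: the mild anemia onset.
Further upstream: the hypoxia crisis, the nocturnal hemorrhage exacerbation.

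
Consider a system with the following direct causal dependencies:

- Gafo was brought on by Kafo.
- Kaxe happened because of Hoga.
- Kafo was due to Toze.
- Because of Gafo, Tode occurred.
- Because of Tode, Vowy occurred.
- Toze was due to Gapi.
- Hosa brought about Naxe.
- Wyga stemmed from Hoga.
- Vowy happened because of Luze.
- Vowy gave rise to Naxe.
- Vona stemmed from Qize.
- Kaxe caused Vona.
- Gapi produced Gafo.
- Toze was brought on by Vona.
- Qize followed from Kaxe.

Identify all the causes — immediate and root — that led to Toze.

Gapi, Hoga, Kaxe, Qize, Vona

Immediate causes of Toze: Gapi, Vona.
Further upstream: Hoga, Kaxe, Qize.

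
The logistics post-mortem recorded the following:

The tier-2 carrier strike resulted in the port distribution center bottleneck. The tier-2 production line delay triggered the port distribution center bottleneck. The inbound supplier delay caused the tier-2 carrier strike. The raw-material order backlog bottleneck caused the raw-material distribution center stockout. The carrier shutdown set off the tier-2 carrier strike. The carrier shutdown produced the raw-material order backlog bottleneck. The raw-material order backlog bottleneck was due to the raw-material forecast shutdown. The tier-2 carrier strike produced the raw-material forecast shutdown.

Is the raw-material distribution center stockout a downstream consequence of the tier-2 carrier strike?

There is a causal chain: the tier-2 carrier strike → the raw-material forecast shutdown → the raw-material order backlog bottleneck → the raw-material distribution center stockout.

Yes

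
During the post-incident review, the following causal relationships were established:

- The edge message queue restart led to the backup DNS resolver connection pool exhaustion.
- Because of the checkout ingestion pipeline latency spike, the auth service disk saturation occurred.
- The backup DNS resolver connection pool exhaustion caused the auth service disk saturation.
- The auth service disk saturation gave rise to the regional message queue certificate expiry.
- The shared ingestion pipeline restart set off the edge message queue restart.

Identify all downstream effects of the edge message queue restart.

Direct effects: the backup DNS resolver connection pool exhaustion.
2 steps out: the auth service disk saturation.
3 steps out: the regional message queue certificate expiry.
Not reachable from it: the shared ingestion pipeline restart, the checkout ingestion pipeline latency spike.

the auth service disk saturation, the backup DNS resolver connection pool exhaustion, the regional message queue certificate expiry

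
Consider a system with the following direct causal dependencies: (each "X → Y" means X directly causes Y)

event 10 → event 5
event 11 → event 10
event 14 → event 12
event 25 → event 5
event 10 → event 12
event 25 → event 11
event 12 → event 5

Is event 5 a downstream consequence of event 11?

There is a causal chain: event 11 → event 10 → event 5.

Yes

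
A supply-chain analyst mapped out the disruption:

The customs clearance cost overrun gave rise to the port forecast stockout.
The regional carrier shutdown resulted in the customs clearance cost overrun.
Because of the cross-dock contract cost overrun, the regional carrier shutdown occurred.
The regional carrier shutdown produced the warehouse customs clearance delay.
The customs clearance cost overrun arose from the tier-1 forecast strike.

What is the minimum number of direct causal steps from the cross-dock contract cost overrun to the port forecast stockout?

3

Shortest chain: the cross-dock contract cost overrun → the regional carrier shutdown → the customs clearance cost overrun → the port forecast stockout.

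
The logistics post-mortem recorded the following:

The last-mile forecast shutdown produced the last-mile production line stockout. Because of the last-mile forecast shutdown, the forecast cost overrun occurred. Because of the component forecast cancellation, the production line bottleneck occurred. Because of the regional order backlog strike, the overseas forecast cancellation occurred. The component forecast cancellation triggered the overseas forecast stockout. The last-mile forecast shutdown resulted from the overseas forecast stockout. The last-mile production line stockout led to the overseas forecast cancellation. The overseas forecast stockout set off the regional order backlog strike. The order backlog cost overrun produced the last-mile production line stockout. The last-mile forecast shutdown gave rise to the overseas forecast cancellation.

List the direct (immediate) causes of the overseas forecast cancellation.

Upstream contributors include the component forecast cancellation, the overseas forecast stockout, the order backlog cost overrun, but only the last-mile forecast shutdown, the last-mile production line stockout, the regional order backlog strike feed directly into the overseas forecast cancellation.

the last-mile forecast shutdown, the last-mile production line stockout, the regional order backlog strike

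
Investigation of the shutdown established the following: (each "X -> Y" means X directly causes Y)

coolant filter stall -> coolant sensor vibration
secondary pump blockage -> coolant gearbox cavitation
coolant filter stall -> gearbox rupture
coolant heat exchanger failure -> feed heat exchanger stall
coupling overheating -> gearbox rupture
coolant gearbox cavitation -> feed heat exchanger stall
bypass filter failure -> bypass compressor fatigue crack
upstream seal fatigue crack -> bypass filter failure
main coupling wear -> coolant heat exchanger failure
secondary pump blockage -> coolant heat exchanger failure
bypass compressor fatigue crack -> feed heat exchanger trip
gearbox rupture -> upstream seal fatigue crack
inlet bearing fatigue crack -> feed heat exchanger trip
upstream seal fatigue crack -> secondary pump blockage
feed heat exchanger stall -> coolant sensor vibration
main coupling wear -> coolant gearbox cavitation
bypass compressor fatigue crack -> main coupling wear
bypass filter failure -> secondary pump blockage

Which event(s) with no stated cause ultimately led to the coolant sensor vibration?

Tracing upstream from the coolant sensor vibration: the coolant sensor vibration ← the feed heat exchanger stall ← the coolant gearbox cavitation ← the secondary pump blockage ← the upstream seal fatigue crack ← the gearbox rupture ← the coupling overheating.
A separate upstream branch: the coolant sensor vibration ← the coolant filter stall.
Each of those chain origins has no stated cause.

the coolant filter stall, the coupling overheating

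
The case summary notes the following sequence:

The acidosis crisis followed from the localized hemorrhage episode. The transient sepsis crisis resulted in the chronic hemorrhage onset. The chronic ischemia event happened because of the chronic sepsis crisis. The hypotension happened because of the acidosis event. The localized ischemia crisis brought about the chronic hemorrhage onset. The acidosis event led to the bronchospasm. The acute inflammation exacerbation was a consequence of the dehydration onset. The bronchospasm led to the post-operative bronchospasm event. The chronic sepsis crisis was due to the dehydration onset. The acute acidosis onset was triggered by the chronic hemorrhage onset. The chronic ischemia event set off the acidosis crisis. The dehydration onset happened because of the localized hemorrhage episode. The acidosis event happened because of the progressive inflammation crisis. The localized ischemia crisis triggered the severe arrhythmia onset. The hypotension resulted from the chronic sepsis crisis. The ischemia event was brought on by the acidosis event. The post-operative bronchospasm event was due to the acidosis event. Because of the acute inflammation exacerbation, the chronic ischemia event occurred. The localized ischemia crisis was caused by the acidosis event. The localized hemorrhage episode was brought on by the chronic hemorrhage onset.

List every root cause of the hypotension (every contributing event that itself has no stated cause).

Tracing upstream from the hypotension: the hypotension ← the acidosis event ← the progressive inflammation crisis.
A separate upstream branch: the hypotension ← the chronic sepsis crisis ← the dehydration onset ← the localized hemorrhage episode ← the chronic hemorrhage onset ← the transient sepsis crisis.
Each of those chain origins has no stated cause.

the progressive inflammation crisis, the transient sepsis crisis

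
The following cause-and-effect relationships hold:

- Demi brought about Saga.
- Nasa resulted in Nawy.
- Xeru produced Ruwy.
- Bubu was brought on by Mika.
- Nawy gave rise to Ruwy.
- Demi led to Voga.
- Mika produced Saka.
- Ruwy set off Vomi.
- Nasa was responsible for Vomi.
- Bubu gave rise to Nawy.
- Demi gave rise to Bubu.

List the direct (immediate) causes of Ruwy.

Upstream contributors include Demi, Nasa, Mika, Bubu, but only Nawy, Xeru feed directly into Ruwy.

Nawy, Xeru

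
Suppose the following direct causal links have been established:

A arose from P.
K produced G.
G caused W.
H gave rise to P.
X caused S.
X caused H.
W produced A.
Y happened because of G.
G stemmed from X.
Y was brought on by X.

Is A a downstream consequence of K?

Yes

There is a causal chain: K → G → W → A.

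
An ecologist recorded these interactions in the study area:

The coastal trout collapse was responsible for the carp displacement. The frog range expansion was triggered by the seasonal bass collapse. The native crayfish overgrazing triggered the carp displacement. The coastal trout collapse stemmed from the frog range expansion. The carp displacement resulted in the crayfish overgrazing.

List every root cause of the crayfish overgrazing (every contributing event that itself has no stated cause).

the native crayfish overgrazing, the seasonal bass collapse

Tracing upstream from the crayfish overgrazing: the crayfish overgrazing ← the carp displacement ← the coastal trout collapse ← the frog range expansion ← the seasonal bass collapse.
A separate upstream branch: the crayfish overgrazing ← the carp displacement ← the native crayfish overgrazing.
Each of those chain origins has no stated cause.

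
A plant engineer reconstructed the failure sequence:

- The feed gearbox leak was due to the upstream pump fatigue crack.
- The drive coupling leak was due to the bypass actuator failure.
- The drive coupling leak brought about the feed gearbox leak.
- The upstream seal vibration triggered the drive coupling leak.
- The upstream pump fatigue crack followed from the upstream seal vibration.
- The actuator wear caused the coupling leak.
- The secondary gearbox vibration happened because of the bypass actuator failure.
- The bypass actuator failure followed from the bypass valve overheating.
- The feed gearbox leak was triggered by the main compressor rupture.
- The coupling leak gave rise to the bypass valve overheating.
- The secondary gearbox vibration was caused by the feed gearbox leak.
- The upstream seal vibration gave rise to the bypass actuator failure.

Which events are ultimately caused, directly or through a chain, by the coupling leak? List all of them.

the bypass actuator failure, the bypass valve overheating, the drive coupling leak, the feed gearbox leak, the secondary gearbox vibration

Direct effects: the bypass valve overheating.
2 steps out: the bypass actuator failure.
3 steps out: the drive coupling leak, the secondary gearbox vibration.
4 steps out: the feed gearbox leak.
Not reachable from it: the actuator wear, the upstream seal vibration, the main compressor rupture, the upstream pump fatigue crack.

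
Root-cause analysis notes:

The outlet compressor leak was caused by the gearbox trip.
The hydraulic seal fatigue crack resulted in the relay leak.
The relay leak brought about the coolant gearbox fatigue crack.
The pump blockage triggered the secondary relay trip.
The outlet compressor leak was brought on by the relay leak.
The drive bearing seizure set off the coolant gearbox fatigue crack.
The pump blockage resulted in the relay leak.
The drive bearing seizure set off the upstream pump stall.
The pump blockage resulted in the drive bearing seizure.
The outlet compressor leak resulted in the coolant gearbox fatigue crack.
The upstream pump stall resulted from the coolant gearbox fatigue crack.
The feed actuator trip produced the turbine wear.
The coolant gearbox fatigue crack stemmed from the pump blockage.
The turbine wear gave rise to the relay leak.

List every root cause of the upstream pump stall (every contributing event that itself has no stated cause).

the feed actuator trip, the gearbox trip, the hydraulic seal fatigue crack, the pump blockage

Tracing upstream from the upstream pump stall: the upstream pump stall ← the coolant gearbox fatigue crack ← the outlet compressor leak ← the gearbox trip.
A separate upstream branch: the upstream pump stall ← the drive bearing seizure ← the pump blockage.
A separate upstream branch: the upstream pump stall ← the coolant gearbox fatigue crack ← the relay leak ← the turbine wear ← the feed actuator trip.
A separate upstream branch: the upstream pump stall ← the coolant gearbox fatigue crack ← the relay leak ← the hydraulic seal fatigue crack.
Each of those chain origins has no stated cause.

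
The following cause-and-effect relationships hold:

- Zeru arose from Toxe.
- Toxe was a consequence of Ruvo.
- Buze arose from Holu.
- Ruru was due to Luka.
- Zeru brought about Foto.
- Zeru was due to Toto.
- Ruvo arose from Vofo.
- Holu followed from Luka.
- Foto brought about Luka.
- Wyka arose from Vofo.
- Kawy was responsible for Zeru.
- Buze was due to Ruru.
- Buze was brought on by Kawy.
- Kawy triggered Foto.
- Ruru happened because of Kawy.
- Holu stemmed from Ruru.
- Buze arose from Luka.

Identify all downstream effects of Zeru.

Buze, Foto, Holu, Luka, Ruru

Direct effects: Foto.
2 steps out: Luka.
3 steps out: Ruru, Holu, Buze.
Not reachable from it: Vofo, Wyka, Ruvo, Toxe, Toto, Kawy.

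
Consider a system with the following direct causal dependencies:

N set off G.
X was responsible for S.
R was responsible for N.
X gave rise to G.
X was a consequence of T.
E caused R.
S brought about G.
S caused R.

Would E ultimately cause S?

E leads to R, N, G; S is not among them.

No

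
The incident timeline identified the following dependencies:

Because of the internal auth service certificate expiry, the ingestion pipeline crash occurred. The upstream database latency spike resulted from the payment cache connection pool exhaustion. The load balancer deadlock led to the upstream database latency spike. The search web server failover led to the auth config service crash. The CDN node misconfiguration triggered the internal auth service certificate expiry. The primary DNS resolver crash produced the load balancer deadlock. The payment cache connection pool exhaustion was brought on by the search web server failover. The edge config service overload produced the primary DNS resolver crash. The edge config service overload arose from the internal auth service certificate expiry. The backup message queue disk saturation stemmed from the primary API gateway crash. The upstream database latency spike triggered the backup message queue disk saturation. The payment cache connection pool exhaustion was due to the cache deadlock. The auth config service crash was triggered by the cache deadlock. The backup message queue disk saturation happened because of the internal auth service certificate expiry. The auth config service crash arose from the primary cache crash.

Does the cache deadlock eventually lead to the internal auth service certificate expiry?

The cache deadlock leads to the payment cache connection pool exhaustion, the upstream database latency spike, the backup message queue disk saturation, the auth config service crash; the internal auth service certificate expiry is not among them.

No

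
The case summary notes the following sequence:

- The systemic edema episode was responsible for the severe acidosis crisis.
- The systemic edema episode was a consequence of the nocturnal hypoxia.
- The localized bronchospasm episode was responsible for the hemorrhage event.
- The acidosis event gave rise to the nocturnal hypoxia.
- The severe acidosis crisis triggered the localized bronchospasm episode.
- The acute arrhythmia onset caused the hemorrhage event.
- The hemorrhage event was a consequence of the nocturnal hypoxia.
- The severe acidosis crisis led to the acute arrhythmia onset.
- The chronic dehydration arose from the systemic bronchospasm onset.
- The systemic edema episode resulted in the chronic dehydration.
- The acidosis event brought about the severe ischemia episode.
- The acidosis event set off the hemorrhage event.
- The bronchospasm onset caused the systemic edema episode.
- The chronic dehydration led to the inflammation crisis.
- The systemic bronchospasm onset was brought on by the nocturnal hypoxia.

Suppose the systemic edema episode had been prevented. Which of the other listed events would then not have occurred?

Downstream of the systemic edema episode: the chronic dehydration, the inflammation crisis, the severe acidosis crisis, the localized bronchospasm episode, the acute arrhythmia onset, the hemorrhage event.
Of those, still caused via another path: the chronic dehydration, the inflammation crisis, the hemorrhage event.
The remainder have no surviving cause.

the acute arrhythmia onset, the localized bronchospasm episode, the severe acidosis crisis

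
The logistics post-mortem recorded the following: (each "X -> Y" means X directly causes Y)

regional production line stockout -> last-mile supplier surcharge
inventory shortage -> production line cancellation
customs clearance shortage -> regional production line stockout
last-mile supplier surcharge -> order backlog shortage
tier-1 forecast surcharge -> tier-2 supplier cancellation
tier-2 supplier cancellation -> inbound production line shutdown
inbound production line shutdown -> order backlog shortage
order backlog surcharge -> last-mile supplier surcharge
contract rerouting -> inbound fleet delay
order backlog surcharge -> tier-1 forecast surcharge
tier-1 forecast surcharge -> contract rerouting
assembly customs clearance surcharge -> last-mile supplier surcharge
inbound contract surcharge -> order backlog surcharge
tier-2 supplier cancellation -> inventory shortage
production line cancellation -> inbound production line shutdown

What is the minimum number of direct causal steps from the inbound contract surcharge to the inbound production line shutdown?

4

Shortest chain: the inbound contract surcharge → the order backlog surcharge → the tier-1 forecast surcharge → the tier-2 supplier cancellation → the inbound production line shutdown.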